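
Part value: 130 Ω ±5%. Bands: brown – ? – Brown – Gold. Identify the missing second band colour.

orange

130 Ω = 13 × 10^1.
The second band gives digit 3 of the significand, and 3 is orange.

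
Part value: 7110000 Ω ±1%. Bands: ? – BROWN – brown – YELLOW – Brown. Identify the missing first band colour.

7110000 Ω = 711 × 10^4.
The first band gives digit 7 of the significand, and 7 is violet.

violet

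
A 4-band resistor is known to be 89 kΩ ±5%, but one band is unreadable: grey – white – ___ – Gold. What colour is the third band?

orange

89000 Ω = 89 × 10^3.
The third band is the multiplier, 10^3, which is orange.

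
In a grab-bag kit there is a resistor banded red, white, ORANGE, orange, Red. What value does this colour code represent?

293000 Ω

Red → 2 (first significant figure)
White → 9 (second significant figure)
Orange → 3 (third significant figure)
Orange → ×10^3 multiplier
293 × 1000 = 293000 Ω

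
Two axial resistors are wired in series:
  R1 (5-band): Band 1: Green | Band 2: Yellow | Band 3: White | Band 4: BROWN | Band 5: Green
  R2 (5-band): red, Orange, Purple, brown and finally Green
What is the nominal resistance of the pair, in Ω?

7860 Ω

R1: green, yellow, white → 549; brown ×10 → 5490 Ω.
R2: red, orange, violet → 237; brown ×10 → 2370 Ω.
Series: 5490 + 2370 = 7860 Ω.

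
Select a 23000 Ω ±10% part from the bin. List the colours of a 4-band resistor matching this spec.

23000 Ω = 23 × 10^3.
2 → red
3 → orange
Multiplier 10^3 → orange.
±10% tolerance → silver.

red, orange, orange, silver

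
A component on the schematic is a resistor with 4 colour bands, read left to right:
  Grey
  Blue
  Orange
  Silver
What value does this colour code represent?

86000 Ω

Grey → 8 (first significant figure)
Blue → 6 (second significant figure)
Orange → ×10^3 multiplier
86 × 1000 = 86000 Ω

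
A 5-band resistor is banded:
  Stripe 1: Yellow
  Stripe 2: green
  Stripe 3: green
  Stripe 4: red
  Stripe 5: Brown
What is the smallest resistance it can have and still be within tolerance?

Yellow → 4 (first significant figure)
Green → 5 (second significant figure)
Green → 5 (third significant figure)
Red → ×10^2 multiplier
Brown → ±1% tolerance
455 × 100 = 45500 Ω
Smallest = 45500 × (1 − 1/100) = 45045 Ω.

45045 Ω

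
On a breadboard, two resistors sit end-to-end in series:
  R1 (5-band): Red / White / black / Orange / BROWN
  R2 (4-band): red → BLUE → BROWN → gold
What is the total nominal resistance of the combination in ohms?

290260 Ω

R1: red, white, black → 290; orange ×10^3 → 290000 Ω.
R2: red, blue → 26; brown ×10 → 260 Ω.
Series: 290000 + 260 = 290260 Ω.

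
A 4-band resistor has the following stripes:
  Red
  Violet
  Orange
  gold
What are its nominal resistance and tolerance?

Red → 2 (first significant figure)
Violet → 7 (second significant figure)
Orange → ×10^3 multiplier
Gold → ±5% tolerance
27 × 1000 = 27000 Ω

27000 Ω ±5%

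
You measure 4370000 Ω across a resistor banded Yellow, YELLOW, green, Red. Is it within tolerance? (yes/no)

Yellow → 4 (first significant figure)
Yellow → 4 (second significant figure)
Green → ×10^5 multiplier
Red → ±2% tolerance
44 × 100000 = 4400000 Ω
Allowed range: 4312000 Ω to 4488000 Ω.
4370000 Ω lies inside that range.

yes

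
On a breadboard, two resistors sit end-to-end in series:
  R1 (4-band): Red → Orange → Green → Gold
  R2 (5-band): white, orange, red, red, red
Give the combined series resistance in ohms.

2393200 Ω

R1: red, orange → 23; green ×10^5 → 2300000 Ω.
R2: white, orange, red → 932; red ×10^2 → 93200 Ω.
Series: 2300000 + 93200 = 2393200 Ω.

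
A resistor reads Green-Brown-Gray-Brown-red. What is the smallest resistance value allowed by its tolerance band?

Green → 5 (first significant figure)
Brown → 1 (second significant figure)
Grey → 8 (third significant figure)
Brown → ×10 multiplier
Red → ±2% tolerance
518 × 10 = 5180 Ω
Smallest = 5180 × (1 − 2/100) = 5076.4 Ω.

5076.4 Ω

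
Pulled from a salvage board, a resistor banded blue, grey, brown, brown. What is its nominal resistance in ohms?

Blue → 6 (first significant figure)
Grey → 8 (second significant figure)
Brown → ×10 multiplier
68 × 10 = 680 Ω

680 Ω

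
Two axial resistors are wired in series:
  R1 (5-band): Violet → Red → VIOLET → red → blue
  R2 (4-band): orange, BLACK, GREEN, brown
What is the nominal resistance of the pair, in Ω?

3072700 Ω

R1: violet, red, violet → 727; red ×10^2 → 72700 Ω.
R2: orange, black → 30; green ×10^5 → 3000000 Ω.
Series: 72700 + 3000000 = 3072700 Ω.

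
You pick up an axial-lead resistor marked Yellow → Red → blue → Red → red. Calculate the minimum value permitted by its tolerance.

Yellow → 4 (first significant figure)
Red → 2 (second significant figure)
Blue → 6 (third significant figure)
Red → ×10^2 multiplier
Red → ±2% tolerance
426 × 100 = 42600 Ω
Minimum = 42600 × (1 − 2/100) = 41748 Ω.

41748 Ω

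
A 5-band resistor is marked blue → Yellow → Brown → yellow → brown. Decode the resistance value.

6410000 Ω

Blue → 6 (first significant figure)
Yellow → 4 (second significant figure)
Brown → 1 (third significant figure)
Yellow → ×10^4 multiplier
641 × 10000 = 6410000 Ω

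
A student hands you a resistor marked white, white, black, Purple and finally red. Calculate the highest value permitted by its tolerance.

White → 9 (first significant figure)
White → 9 (second significant figure)
Black → 0 (third significant figure)
Violet → ×10^7 multiplier
Red → ±2% tolerance
990 × 10000000 = 9900000000 Ω
Highest = 9900000000 × (1 + 2/100) = 10098000000 Ω.

10098000000 Ω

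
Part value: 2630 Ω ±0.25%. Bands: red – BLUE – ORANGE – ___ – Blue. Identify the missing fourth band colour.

2630 Ω = 263 × 10^1.
The fourth band is the multiplier, 10^1, which is brown.

brown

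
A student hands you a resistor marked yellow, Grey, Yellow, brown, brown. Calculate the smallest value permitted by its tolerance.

Yellow → 4 (first significant figure)
Grey → 8 (second significant figure)
Yellow → 4 (third significant figure)
Brown → ×10 multiplier
Brown → ±1% tolerance
484 × 10 = 4840 Ω
Smallest = 4840 × (1 − 1/100) = 4791.6 Ω.

4791.6 Ω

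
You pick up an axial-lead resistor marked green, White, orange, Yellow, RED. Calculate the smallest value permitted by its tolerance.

Green → 5 (first significant figure)
White → 9 (second significant figure)
Orange → 3 (third significant figure)
Yellow → ×10^4 multiplier
Red → ±2% tolerance
593 × 10000 = 5930000 Ω
Smallest = 5930000 × (1 − 2/100) = 5811400 Ω.

5811400 Ω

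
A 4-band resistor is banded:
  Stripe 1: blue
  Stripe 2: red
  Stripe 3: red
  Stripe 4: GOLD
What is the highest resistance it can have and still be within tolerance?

6510 Ω

Blue → 6 (first significant figure)
Red → 2 (second significant figure)
Red → ×10^2 multiplier
Gold → ±5% tolerance
62 × 100 = 6200 Ω
Highest = 6200 × (1 + 5/100) = 6510 Ω.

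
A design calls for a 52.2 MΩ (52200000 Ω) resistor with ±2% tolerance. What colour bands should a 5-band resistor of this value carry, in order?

52200000 Ω = 522 × 10^5.
5 → green
2 → red
2 → red
Multiplier 10^5 → green.
±2% tolerance → red.

green, red, red, green, red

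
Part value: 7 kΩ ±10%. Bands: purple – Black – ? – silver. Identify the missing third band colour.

7000 Ω = 70 × 10^2.
The third band is the multiplier, 10^2, which is red.

red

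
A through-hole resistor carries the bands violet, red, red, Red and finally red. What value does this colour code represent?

72200 Ω

Violet → 7 (first significant figure)
Red → 2 (second significant figure)
Red → 2 (third significant figure)
Red → ×10^2 multiplier
722 × 100 = 72200 Ω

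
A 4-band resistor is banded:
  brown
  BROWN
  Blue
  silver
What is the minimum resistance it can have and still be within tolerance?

9900000 Ω

Brown → 1 (first significant figure)
Brown → 1 (second significant figure)
Blue → ×10^6 multiplier
Silver → ±10% tolerance
11 × 1000000 = 11000000 Ω
Minimum = 11000000 × (1 − 10/100) = 9900000 Ω.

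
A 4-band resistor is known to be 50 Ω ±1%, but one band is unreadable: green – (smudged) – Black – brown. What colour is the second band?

black

50 Ω = 50 × 10^0.
The second band gives digit 0 of the significand, and 0 is black.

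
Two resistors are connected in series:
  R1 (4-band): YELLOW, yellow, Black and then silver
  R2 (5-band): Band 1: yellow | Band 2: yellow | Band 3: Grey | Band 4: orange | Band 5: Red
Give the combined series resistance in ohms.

448044 Ω

R1: yellow, yellow → 44; black ×1 → 44 Ω.
R2: yellow, yellow, grey → 448; orange ×10^3 → 448000 Ω.
Series: 44 + 448000 = 448044 Ω.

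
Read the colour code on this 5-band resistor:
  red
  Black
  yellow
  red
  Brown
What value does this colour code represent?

20400 Ω

Red → 2 (first significant figure)
Black → 0 (second significant figure)
Yellow → 4 (third significant figure)
Red → ×10^2 multiplier
204 × 100 = 20400 Ω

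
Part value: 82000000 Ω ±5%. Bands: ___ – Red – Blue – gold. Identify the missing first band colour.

grey

82000000 Ω = 82 × 10^6.
The first band gives digit 8 of the significand, and 8 is grey.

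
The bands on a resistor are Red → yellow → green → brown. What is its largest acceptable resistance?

2424000 Ω

Red → 2 (first significant figure)
Yellow → 4 (second significant figure)
Green → ×10^5 multiplier
Brown → ±1% tolerance
24 × 100000 = 2400000 Ω
Largest = 2400000 × (1 + 1/100) = 2424000 Ω.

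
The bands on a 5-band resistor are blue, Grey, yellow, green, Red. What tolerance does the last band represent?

±2%

The last band, red, is the tolerance band.
Red corresponds to ±2%.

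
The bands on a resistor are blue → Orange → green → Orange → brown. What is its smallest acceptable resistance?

Blue → 6 (first significant figure)
Orange → 3 (second significant figure)
Green → 5 (third significant figure)
Orange → ×10^3 multiplier
Brown → ±1% tolerance
635 × 1000 = 635000 Ω
Smallest = 635000 × (1 − 1/100) = 628650 Ω.

628650 Ω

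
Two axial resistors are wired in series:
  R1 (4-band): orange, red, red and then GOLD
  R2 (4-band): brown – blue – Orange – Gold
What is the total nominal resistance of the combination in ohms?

R1: orange, red → 32; red ×10^2 → 3200 Ω.
R2: brown, blue → 16; orange ×10^3 → 16000 Ω.
Series: 3200 + 16000 = 19200 Ω.

19200 Ω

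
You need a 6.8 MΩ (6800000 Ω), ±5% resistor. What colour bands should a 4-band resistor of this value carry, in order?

6800000 Ω = 68 × 10^5.
6 → blue
8 → grey
Multiplier 10^5 → green.
±5% tolerance → gold.

blue, grey, green, gold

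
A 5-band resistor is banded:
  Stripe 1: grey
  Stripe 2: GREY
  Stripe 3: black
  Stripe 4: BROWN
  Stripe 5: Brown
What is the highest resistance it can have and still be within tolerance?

Grey → 8 (first significant figure)
Grey → 8 (second significant figure)
Black → 0 (third significant figure)
Brown → ×10 multiplier
Brown → ±1% tolerance
880 × 10 = 8800 Ω
Highest = 8800 × (1 + 1/100) = 8888 Ω.

8888 Ω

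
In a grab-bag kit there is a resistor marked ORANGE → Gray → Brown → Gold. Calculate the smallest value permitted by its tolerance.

361 Ω

Orange → 3 (first significant figure)
Grey → 8 (second significant figure)
Brown → ×10 multiplier
Gold → ±5% tolerance
38 × 10 = 380 Ω
Smallest = 380 × (1 − 5/100) = 361 Ω.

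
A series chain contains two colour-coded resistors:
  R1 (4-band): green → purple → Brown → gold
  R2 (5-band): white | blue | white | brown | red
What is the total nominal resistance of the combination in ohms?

R1: green, violet → 57; brown ×10 → 570 Ω.
R2: white, blue, white → 969; brown ×10 → 9690 Ω.
Series: 570 + 9690 = 10260 Ω.

10260 Ω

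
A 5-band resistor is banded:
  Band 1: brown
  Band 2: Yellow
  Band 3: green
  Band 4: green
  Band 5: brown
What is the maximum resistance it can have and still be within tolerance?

Brown → 1 (first significant figure)
Yellow → 4 (second significant figure)
Green → 5 (third significant figure)
Green → ×10^5 multiplier
Brown → ±1% tolerance
145 × 100000 = 14500000 Ω
Maximum = 14500000 × (1 + 1/100) = 14645000 Ω.

14645000 Ω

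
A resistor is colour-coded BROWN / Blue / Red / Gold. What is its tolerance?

The last band, gold, is the tolerance band.
Gold corresponds to ±5%.

±5%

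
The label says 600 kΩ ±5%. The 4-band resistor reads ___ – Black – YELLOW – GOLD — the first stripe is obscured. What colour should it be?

600000 Ω = 60 × 10^4.
The first band gives digit 6 of the significand, and 6 is blue.

blue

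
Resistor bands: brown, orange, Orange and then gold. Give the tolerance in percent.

±5%

The last band, gold, is the tolerance band.
Gold corresponds to ±5%.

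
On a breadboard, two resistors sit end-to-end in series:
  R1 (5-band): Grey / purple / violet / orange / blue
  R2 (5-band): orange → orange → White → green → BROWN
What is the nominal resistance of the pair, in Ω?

R1: grey, violet, violet → 877; orange ×10^3 → 877000 Ω.
R2: orange, orange, white → 339; green ×10^5 → 33900000 Ω.
Series: 877000 + 33900000 = 34777000 Ω.

34777000 Ω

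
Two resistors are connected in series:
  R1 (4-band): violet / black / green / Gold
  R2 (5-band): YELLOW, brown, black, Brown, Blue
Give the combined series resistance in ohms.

R1: violet, black → 70; green ×10^5 → 7000000 Ω.
R2: yellow, brown, black → 410; brown ×10 → 4100 Ω.
Series: 7000000 + 4100 = 7004100 Ω.

7004100 Ω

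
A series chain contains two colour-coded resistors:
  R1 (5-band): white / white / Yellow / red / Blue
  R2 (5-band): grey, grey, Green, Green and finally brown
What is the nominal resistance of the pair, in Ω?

R1: white, white, yellow → 994; red ×10^2 → 99400 Ω.
R2: grey, grey, green → 885; green ×10^5 → 88500000 Ω.
Series: 99400 + 88500000 = 88599400 Ω.

88599400 Ω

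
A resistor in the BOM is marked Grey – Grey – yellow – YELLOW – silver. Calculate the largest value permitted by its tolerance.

9724000 Ω

Grey → 8 (first significant figure)
Grey → 8 (second significant figure)
Yellow → 4 (third significant figure)
Yellow → ×10^4 multiplier
Silver → ±10% tolerance
884 × 10000 = 8840000 Ω
Largest = 8840000 × (1 + 10/100) = 9724000 Ω.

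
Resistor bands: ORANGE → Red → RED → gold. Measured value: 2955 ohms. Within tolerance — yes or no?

Orange → 3 (first significant figure)
Red → 2 (second significant figure)
Red → ×10^2 multiplier
Gold → ±5% tolerance
32 × 100 = 3200 Ω
Allowed range: 3040 Ω to 3360 Ω.
2955 ohms lies outside that range.

no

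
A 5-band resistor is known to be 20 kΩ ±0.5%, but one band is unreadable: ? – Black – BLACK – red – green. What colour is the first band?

red

20000 Ω = 200 × 10^2.
The first band gives digit 2 of the significand, and 2 is red.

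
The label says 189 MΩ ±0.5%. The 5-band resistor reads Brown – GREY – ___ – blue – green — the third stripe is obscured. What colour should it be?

white

189000000 Ω = 189 × 10^6.
The third band gives digit 9 of the significand, and 9 is white.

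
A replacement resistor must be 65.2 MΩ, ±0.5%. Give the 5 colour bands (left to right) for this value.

65200000 Ω = 652 × 10^5.
6 → blue
5 → green
2 → red
Multiplier 10^5 → green.
±0.5% tolerance → green.

blue, green, red, green, green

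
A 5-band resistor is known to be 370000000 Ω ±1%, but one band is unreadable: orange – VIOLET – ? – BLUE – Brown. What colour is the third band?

black

370000000 Ω = 370 × 10^6.
The third band gives digit 0 of the significand, and 0 is black.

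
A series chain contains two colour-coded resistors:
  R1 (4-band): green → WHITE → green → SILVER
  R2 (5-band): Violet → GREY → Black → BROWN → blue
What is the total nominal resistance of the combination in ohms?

R1: green, white → 59; green ×10^5 → 5900000 Ω.
R2: violet, grey, black → 780; brown ×10 → 7800 Ω.
Series: 5900000 + 7800 = 5907800 Ω.

5907800 Ω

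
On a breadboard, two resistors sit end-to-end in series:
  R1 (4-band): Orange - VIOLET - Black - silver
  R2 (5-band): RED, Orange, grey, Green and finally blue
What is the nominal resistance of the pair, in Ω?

23800037 Ω

R1: orange, violet → 37; black ×1 → 37 Ω.
R2: red, orange, grey → 238; green ×10^5 → 23800000 Ω.
Series: 37 + 23800000 = 23800037 Ω.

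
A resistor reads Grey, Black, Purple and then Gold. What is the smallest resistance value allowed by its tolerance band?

Grey → 8 (first significant figure)
Black → 0 (second significant figure)
Violet → ×10^7 multiplier
Gold → ±5% tolerance
80 × 10000000 = 800000000 Ω
Smallest = 800000000 × (1 − 5/100) = 760000000 Ω.

760000000 Ω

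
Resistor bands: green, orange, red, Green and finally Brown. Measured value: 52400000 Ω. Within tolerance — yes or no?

no

Green → 5 (first significant figure)
Orange → 3 (second significant figure)
Red → 2 (third significant figure)
Green → ×10^5 multiplier
Brown → ±1% tolerance
532 × 100000 = 53200000 Ω
Allowed range: 52668000 Ω to 53732000 Ω.
52400000 Ω lies outside that range.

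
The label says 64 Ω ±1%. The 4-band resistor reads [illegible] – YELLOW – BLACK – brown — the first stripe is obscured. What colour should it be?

64 Ω = 64 × 10^0.
The first band gives digit 6 of the significand, and 6 is blue.

blue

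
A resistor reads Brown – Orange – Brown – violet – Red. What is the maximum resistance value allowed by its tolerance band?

Brown → 1 (first significant figure)
Orange → 3 (second significant figure)
Brown → 1 (third significant figure)
Violet → ×10^7 multiplier
Red → ±2% tolerance
131 × 10000000 = 1310000000 Ω
Maximum = 1310000000 × (1 + 2/100) = 1336200000 Ω.

1336200000 Ω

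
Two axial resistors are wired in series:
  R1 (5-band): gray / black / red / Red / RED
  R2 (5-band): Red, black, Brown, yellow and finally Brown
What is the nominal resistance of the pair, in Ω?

2090200 Ω

R1: grey, black, red → 802; red ×10^2 → 80200 Ω.
R2: red, black, brown → 201; yellow ×10^4 → 2010000 Ω.
Series: 80200 + 2010000 = 2090200 Ω.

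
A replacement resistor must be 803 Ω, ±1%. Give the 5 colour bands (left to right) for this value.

803 Ω = 803 × 10^0.
8 → grey
0 → black
3 → orange
Multiplier 10^0 → black.
±1% tolerance → brown.

grey, black, orange, black, brown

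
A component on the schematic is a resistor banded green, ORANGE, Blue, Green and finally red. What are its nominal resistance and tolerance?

53600000 Ω ±2%

Green → 5 (first significant figure)
Orange → 3 (second significant figure)
Blue → 6 (third significant figure)
Green → ×10^5 multiplier
Red → ±2% tolerance
536 × 100000 = 53600000 Ω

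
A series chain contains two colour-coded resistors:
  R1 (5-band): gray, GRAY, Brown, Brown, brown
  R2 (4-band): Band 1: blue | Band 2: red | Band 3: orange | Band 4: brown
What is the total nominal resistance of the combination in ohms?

70810 Ω

R1: grey, grey, brown → 881; brown ×10 → 8810 Ω.
R2: blue, red → 62; orange ×10^3 → 62000 Ω.
Series: 8810 + 62000 = 70810 Ω.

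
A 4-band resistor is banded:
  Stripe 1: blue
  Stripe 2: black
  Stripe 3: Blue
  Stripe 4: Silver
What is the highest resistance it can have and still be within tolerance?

Blue → 6 (first significant figure)
Black → 0 (second significant figure)
Blue → ×10^6 multiplier
Silver → ±10% tolerance
60 × 1000000 = 60000000 Ω
Highest = 60000000 × (1 + 10/100) = 66000000 Ω.

66000000 Ω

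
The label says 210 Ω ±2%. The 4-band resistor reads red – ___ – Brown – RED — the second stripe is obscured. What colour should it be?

210 Ω = 21 × 10^1.
The second band gives digit 1 of the significand, and 1 is brown.

brown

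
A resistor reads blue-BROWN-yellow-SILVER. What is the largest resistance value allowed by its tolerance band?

671000 Ω

Blue → 6 (first significant figure)
Brown → 1 (second significant figure)
Yellow → ×10^4 multiplier
Silver → ±10% tolerance
61 × 10000 = 610000 Ω
Largest = 610000 × (1 + 10/100) = 671000 Ω.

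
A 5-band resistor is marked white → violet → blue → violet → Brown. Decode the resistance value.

White → 9 (first significant figure)
Violet → 7 (second significant figure)
Blue → 6 (third significant figure)
Violet → ×10^7 multiplier
976 × 10000000 = 9760000000 Ω

9760000000 Ω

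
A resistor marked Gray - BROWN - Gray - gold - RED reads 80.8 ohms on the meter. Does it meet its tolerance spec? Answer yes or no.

yes

Grey → 8 (first significant figure)
Brown → 1 (second significant figure)
Grey → 8 (third significant figure)
Gold → ×0.1 multiplier
Red → ±2% tolerance
818 × 0.1 = 81.8 Ω
Allowed range: 80.164 Ω to 83.436 Ω.
80.8 ohms lies inside that range.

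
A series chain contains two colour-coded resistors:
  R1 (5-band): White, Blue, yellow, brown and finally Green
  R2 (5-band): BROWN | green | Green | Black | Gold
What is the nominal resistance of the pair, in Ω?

9795 Ω

R1: white, blue, yellow → 964; brown ×10 → 9640 Ω.
R2: brown, green, green → 155; black ×1 → 155 Ω.
Series: 9640 + 155 = 9795 Ω.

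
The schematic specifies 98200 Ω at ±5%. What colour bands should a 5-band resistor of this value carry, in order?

white, grey, red, red, gold

98200 Ω = 982 × 10^2.
9 → white
8 → grey
2 → red
Multiplier 10^2 → red.
±5% tolerance → gold.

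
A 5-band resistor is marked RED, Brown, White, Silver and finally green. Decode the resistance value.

Red → 2 (first significant figure)
Brown → 1 (second significant figure)
White → 9 (third significant figure)
Silver → ×0.01 multiplier
219 × 0.01 = 2.19 Ω

2.19 Ω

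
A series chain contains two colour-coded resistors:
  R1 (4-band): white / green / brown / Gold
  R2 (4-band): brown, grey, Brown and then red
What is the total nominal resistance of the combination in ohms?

1130 Ω

R1: white, green → 95; brown ×10 → 950 Ω.
R2: brown, grey → 18; brown ×10 → 180 Ω.
Series: 950 + 180 = 1130 Ω.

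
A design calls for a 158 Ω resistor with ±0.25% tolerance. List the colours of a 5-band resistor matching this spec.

brown, green, grey, black, blue

158 Ω = 158 × 10^0.
1 → brown
5 → green
8 → grey
Multiplier 10^0 → black.
±0.25% tolerance → blue.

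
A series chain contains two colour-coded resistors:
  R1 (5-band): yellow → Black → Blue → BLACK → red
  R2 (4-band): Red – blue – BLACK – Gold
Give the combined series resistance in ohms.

R1: yellow, black, blue → 406; black ×1 → 406 Ω.
R2: red, blue → 26; black ×1 → 26 Ω.
Series: 406 + 26 = 432 Ω.

432 Ω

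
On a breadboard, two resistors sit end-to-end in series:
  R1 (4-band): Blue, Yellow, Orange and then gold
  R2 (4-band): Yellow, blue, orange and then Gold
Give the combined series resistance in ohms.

R1: blue, yellow → 64; orange ×10^3 → 64000 Ω.
R2: yellow, blue → 46; orange ×10^3 → 46000 Ω.
Series: 64000 + 46000 = 110000 Ω.

110000 Ω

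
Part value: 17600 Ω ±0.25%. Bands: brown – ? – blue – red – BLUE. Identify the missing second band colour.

violet

17600 Ω = 176 × 10^2.
The second band gives digit 7 of the significand, and 7 is violet.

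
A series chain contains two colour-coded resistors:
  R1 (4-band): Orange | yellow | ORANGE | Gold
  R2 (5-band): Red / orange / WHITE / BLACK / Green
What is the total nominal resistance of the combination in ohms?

34239 Ω

R1: orange, yellow → 34; orange ×10^3 → 34000 Ω.
R2: red, orange, white → 239; black ×1 → 239 Ω.
Series: 34000 + 239 = 34239 Ω.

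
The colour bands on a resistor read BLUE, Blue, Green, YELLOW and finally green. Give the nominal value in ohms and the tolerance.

Blue → 6 (first significant figure)
Blue → 6 (second significant figure)
Green → 5 (third significant figure)
Yellow → ×10^4 multiplier
Green → ±0.5% tolerance
665 × 10000 = 6650000 Ω

6650000 Ω ±0.5%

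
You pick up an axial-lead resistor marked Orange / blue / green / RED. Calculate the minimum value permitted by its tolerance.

Orange → 3 (first significant figure)
Blue → 6 (second significant figure)
Green → ×10^5 multiplier
Red → ±2% tolerance
36 × 100000 = 3600000 Ω
Minimum = 3600000 × (1 − 2/100) = 3528000 Ω.

3528000 Ω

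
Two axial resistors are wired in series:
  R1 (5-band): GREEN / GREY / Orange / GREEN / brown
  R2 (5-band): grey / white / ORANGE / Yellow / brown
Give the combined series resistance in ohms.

R1: green, grey, orange → 583; green ×10^5 → 58300000 Ω.
R2: grey, white, orange → 893; yellow ×10^4 → 8930000 Ω.
Series: 58300000 + 8930000 = 67230000 Ω.

67230000 Ω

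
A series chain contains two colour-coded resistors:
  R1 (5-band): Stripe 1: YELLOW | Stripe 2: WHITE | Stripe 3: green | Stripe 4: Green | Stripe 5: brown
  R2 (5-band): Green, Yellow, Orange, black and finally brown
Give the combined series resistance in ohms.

R1: yellow, white, green → 495; green ×10^5 → 49500000 Ω.
R2: green, yellow, orange → 543; black ×1 → 543 Ω.
Series: 49500000 + 543 = 49500543 Ω.

49500543 Ω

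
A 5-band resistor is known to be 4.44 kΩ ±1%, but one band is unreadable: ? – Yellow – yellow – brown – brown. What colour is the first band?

yellow

4440 Ω = 444 × 10^1.
The first band gives digit 4 of the significand, and 4 is yellow.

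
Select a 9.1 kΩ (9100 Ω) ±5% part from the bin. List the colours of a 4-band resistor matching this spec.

9100 Ω = 91 × 10^2.
9 → white
1 → brown
Multiplier 10^2 → red.
±5% tolerance → gold.

white, brown, red, gold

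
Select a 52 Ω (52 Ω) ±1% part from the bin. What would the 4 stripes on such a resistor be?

green, red, black, brown

52 Ω = 52 × 10^0.
5 → green
2 → red
Multiplier 10^0 → black.
±1% tolerance → brown.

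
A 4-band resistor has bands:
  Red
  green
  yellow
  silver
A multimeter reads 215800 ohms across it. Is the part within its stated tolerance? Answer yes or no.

no

Red → 2 (first significant figure)
Green → 5 (second significant figure)
Yellow → ×10^4 multiplier
Silver → ±10% tolerance
25 × 10000 = 250000 Ω
Allowed range: 225000 Ω to 275000 Ω.
215800 ohms lies outside that range.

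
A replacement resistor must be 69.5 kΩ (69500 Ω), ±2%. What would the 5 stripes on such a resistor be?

69500 Ω = 695 × 10^2.
6 → blue
9 → white
5 → green
Multiplier 10^2 → red.
±2% tolerance → red.

blue, white, green, red, red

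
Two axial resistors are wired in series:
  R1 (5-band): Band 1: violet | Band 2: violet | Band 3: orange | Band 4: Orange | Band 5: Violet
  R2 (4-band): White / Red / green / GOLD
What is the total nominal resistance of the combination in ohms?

R1: violet, violet, orange → 773; orange ×10^3 → 773000 Ω.
R2: white, red → 92; green ×10^5 → 9200000 Ω.
Series: 773000 + 9200000 = 9973000 Ω.

9973000 Ω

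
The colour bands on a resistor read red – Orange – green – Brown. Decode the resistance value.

Red → 2 (first significant figure)
Orange → 3 (second significant figure)
Green → ×10^5 multiplier
23 × 100000 = 2300000 Ω

2300000 Ω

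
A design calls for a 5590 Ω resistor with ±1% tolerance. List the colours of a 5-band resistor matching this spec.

green, green, white, brown, brown

5590 Ω = 559 × 10^1.
5 → green
5 → green
9 → white
Multiplier 10^1 → brown.
±1% tolerance → brown.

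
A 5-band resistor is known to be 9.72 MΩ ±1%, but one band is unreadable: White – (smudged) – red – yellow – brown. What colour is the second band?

9720000 Ω = 972 × 10^4.
The second band gives digit 7 of the significand, and 7 is violet.

violet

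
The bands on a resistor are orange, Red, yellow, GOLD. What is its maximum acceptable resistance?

Orange → 3 (first significant figure)
Red → 2 (second significant figure)
Yellow → ×10^4 multiplier
Gold → ±5% tolerance
32 × 10000 = 320000 Ω
Maximum = 320000 × (1 + 5/100) = 336000 Ω.

336000 Ω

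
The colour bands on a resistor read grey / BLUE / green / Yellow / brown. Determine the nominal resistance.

Grey → 8 (first significant figure)
Blue → 6 (second significant figure)
Green → 5 (third significant figure)
Yellow → ×10^4 multiplier
865 × 10000 = 8650000 Ω

8650000 Ω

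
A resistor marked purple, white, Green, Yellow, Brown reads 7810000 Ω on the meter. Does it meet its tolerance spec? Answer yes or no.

no

Violet → 7 (first significant figure)
White → 9 (second significant figure)
Green → 5 (third significant figure)
Yellow → ×10^4 multiplier
Brown → ±1% tolerance
795 × 10000 = 7950000 Ω
Allowed range: 7870500 Ω to 8029500 Ω.
7810000 Ω lies outside that range.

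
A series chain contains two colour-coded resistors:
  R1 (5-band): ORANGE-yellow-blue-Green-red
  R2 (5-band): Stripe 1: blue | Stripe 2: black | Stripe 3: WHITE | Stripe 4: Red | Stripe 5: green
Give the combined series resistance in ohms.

34660900 Ω

R1: orange, yellow, blue → 346; green ×10^5 → 34600000 Ω.
R2: blue, black, white → 609; red ×10^2 → 60900 Ω.
Series: 34600000 + 60900 = 34660900 Ω.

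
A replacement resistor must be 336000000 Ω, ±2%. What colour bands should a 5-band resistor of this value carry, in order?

orange, orange, blue, blue, red

336000000 Ω = 336 × 10^6.
3 → orange
3 → orange
6 → blue
Multiplier 10^6 → blue.
±2% tolerance → red.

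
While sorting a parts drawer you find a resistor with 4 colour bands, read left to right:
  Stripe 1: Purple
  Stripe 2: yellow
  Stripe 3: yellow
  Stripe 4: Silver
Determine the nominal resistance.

740000 Ω

Violet → 7 (first significant figure)
Yellow → 4 (second significant figure)
Yellow → ×10^4 multiplier
74 × 10000 = 740000 Ω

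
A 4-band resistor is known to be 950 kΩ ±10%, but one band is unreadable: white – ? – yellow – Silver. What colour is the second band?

green

950000 Ω = 95 × 10^4.
The second band gives digit 5 of the significand, and 5 is green.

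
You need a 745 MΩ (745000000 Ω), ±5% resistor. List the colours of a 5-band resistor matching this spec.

745000000 Ω = 745 × 10^6.
7 → violet
4 → yellow
5 → green
Multiplier 10^6 → blue.
±5% tolerance → gold.

violet, yellow, green, blue, gold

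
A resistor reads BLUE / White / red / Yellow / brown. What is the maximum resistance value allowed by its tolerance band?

6989200 Ω

Blue → 6 (first significant figure)
White → 9 (second significant figure)
Red → 2 (third significant figure)
Yellow → ×10^4 multiplier
Brown → ±1% tolerance
692 × 10000 = 6920000 Ω
Maximum = 6920000 × (1 + 1/100) = 6989200 Ω.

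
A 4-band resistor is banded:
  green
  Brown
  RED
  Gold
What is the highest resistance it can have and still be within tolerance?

Green → 5 (first significant figure)
Brown → 1 (second significant figure)
Red → ×10^2 multiplier
Gold → ±5% tolerance
51 × 100 = 5100 Ω
Highest = 5100 × (1 + 5/100) = 5355 Ω.

5355 Ω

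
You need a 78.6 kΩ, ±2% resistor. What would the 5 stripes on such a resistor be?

violet, grey, blue, red, red

78600 Ω = 786 × 10^2.
7 → violet
8 → grey
6 → blue
Multiplier 10^2 → red.
±2% tolerance → red.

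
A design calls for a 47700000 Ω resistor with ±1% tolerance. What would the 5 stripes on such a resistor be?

yellow, violet, violet, green, brown

47700000 Ω = 477 × 10^5.
4 → yellow
7 → violet
7 → violet
Multiplier 10^5 → green.
±1% tolerance → brown.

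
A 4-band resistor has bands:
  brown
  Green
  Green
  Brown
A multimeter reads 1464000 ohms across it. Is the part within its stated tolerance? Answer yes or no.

Brown → 1 (first significant figure)
Green → 5 (second significant figure)
Green → ×10^5 multiplier
Brown → ±1% tolerance
15 × 100000 = 1500000 Ω
Allowed range: 1485000 Ω to 1515000 Ω.
1464000 ohms lies outside that range.

no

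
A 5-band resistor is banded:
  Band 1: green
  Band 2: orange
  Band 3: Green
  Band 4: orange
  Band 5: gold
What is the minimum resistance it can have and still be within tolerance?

508250 Ω

Green → 5 (first significant figure)
Orange → 3 (second significant figure)
Green → 5 (third significant figure)
Orange → ×10^3 multiplier
Gold → ±5% tolerance
535 × 1000 = 535000 Ω
Minimum = 535000 × (1 − 5/100) = 508250 Ω.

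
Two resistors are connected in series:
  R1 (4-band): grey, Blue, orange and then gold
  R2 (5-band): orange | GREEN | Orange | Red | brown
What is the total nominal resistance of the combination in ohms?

121300 Ω

R1: grey, blue → 86; orange ×10^3 → 86000 Ω.
R2: orange, green, orange → 353; red ×10^2 → 35300 Ω.
Series: 86000 + 35300 = 121300 Ω.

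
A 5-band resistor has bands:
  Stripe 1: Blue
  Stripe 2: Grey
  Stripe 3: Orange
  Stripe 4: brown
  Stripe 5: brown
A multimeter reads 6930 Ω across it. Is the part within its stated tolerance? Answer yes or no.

no

Blue → 6 (first significant figure)
Grey → 8 (second significant figure)
Orange → 3 (third significant figure)
Brown → ×10 multiplier
Brown → ±1% tolerance
683 × 10 = 6830 Ω
Allowed range: 6761.7 Ω to 6898.3 Ω.
6930 Ω lies outside that range.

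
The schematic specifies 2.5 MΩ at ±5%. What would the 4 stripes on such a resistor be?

red, green, green, gold

2500000 Ω = 25 × 10^5.
2 → red
5 → green
Multiplier 10^5 → green.
±5% tolerance → gold.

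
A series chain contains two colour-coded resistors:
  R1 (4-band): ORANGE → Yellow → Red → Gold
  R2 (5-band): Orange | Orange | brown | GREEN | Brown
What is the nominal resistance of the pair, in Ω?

R1: orange, yellow → 34; red ×10^2 → 3400 Ω.
R2: orange, orange, brown → 331; green ×10^5 → 33100000 Ω.
Series: 3400 + 33100000 = 33103400 Ω.

33103400 Ω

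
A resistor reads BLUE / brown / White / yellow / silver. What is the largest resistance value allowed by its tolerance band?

6809000 Ω

Blue → 6 (first significant figure)
Brown → 1 (second significant figure)
White → 9 (third significant figure)
Yellow → ×10^4 multiplier
Silver → ±10% tolerance
619 × 10000 = 6190000 Ω
Largest = 6190000 × (1 + 10/100) = 6809000 Ω.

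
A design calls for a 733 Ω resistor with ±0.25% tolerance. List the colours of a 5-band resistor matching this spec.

violet, orange, orange, black, blue

733 Ω = 733 × 10^0.
7 → violet
3 → orange
3 → orange
Multiplier 10^0 → black.
±0.25% tolerance → blue.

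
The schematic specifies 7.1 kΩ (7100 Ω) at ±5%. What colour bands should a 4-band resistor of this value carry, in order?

7100 Ω = 71 × 10^2.
7 → violet
1 → brown
Multiplier 10^2 → red.
±5% tolerance → gold.

violet, brown, red, gold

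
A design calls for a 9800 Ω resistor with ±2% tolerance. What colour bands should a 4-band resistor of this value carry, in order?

9800 Ω = 98 × 10^2.
9 → white
8 → grey
Multiplier 10^2 → red.
±2% tolerance → red.

white, grey, red, red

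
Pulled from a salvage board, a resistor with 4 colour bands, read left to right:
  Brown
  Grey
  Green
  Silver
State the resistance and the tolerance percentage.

1800000 Ω ±10%

Brown → 1 (first significant figure)
Grey → 8 (second significant figure)
Green → ×10^5 multiplier
Silver → ±10% tolerance
18 × 100000 = 1800000 Ω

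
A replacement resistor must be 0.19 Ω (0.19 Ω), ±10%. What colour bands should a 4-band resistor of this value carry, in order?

0.19 Ω = 19 × 10^-2.
1 → brown
9 → white
Multiplier 10^-2 → silver.
±10% tolerance → silver.

brown, white, silver, silver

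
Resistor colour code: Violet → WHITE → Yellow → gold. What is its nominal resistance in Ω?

Violet → 7 (first significant figure)
White → 9 (second significant figure)
Yellow → ×10^4 multiplier
79 × 10000 = 790000 Ω

790000 Ω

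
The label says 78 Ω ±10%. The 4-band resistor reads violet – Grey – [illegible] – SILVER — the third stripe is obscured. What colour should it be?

78 Ω = 78 × 10^0.
The third band is the multiplier, 10^0, which is black.

black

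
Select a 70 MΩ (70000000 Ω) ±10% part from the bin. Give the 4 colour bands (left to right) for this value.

70000000 Ω = 70 × 10^6.
7 → violet
0 → black
Multiplier 10^6 → blue.
±10% tolerance → silver.

violet, black, blue, silver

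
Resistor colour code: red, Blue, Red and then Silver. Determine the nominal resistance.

2600 Ω

Red → 2 (first significant figure)
Blue → 6 (second significant figure)
Red → ×10^2 multiplier
26 × 100 = 2600 Ω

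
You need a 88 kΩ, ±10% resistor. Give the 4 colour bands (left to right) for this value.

88000 Ω = 88 × 10^3.
8 → grey
8 → grey
Multiplier 10^3 → orange.
±10% tolerance → silver.

grey, grey, orange, silver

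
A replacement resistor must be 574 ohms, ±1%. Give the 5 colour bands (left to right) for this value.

574 Ω = 574 × 10^0.
5 → green
7 → violet
4 → yellow
Multiplier 10^0 → black.
±1% tolerance → brown.

green, violet, yellow, black, brown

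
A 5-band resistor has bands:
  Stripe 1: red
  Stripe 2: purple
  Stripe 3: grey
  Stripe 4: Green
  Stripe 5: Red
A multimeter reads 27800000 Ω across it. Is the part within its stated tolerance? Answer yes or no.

yes

Red → 2 (first significant figure)
Violet → 7 (second significant figure)
Grey → 8 (third significant figure)
Green → ×10^5 multiplier
Red → ±2% tolerance
278 × 100000 = 27800000 Ω
Allowed range: 27244000 Ω to 28356000 Ω.
27800000 Ω lies inside that range.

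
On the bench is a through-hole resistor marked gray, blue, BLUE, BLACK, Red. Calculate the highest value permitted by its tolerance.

Grey → 8 (first significant figure)
Blue → 6 (second significant figure)
Blue → 6 (third significant figure)
Black → ×1 multiplier
Red → ±2% tolerance
866 × 1 = 866 Ω
Highest = 866 × (1 + 2/100) = 883.32 Ω.

883.32 Ω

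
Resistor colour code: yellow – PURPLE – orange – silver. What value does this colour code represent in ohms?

47000 Ω

Yellow → 4 (first significant figure)
Violet → 7 (second significant figure)
Orange → ×10^3 multiplier
47 × 1000 = 47000 Ω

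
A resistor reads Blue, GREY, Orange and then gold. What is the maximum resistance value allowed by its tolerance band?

Blue → 6 (first significant figure)
Grey → 8 (second significant figure)
Orange → ×10^3 multiplier
Gold → ±5% tolerance
68 × 1000 = 68000 Ω
Maximum = 68000 × (1 + 5/100) = 71400 Ω.

71400 Ω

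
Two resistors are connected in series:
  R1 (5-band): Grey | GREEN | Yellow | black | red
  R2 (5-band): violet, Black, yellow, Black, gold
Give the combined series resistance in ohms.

R1: grey, green, yellow → 854; black ×1 → 854 Ω.
R2: violet, black, yellow → 704; black ×1 → 704 Ω.
Series: 854 + 704 = 1558 Ω.

1558 Ω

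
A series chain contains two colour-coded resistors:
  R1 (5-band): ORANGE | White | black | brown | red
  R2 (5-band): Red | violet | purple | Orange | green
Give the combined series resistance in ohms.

280900 Ω

R1: orange, white, black → 390; brown ×10 → 3900 Ω.
R2: red, violet, violet → 277; orange ×10^3 → 277000 Ω.
Series: 3900 + 277000 = 280900 Ω.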